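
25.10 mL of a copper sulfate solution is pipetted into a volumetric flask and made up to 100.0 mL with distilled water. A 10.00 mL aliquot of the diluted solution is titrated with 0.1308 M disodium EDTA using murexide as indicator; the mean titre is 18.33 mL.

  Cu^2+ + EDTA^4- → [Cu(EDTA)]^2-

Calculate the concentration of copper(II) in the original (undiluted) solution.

n(EDTA) = 0.01833 × 0.1308 = 2.398 × 10^-3 mol
n(Cu2+) in the aliquot = 2.398 × 10^-3 mol (1:1 ratio)
[Cu2+]_dilute = 2.398 × 10^-3 / 0.01000 = 0.2398 mol/L
Dilution factor = 100.0 / 25.10 = 3.984
[Cu2+]_stock = 0.2398 × 3.984 = 0.9552 mol/L

0.9552 M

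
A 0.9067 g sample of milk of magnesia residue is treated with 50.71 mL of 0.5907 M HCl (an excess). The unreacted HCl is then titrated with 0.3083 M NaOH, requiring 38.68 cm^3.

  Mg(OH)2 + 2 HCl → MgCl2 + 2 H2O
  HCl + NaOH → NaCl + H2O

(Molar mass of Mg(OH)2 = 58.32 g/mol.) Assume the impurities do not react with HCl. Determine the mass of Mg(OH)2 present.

n(HCl) added = 0.05071 × 0.5907 = 0.02995 mol
n(NaOH) used in back-titration = 0.03868 × 0.3083 = 0.01193 mol
n(HCl) left over = 0.01193 mol (1:1 ratio)
n(HCl) consumed by analyte = 0.02995 − 0.01193 = 0.01803 mol
From the 1:2 ratio, n(Mg(OH)2) = 1/2 × 0.01803 = 9.015 × 10^-3 mol
mass of Mg(OH)2 = 9.015 × 10^-3 × 58.32 = 0.5257 g

0.5257 g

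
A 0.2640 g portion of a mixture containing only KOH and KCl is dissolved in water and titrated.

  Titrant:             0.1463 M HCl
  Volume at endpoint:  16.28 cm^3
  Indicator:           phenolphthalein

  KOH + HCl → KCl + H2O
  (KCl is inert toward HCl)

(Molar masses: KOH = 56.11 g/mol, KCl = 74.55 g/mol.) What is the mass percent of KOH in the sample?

50.62 %

n(HCl) = 0.01628 × 0.1463 = 2.382 × 10^-3 mol
Let x = n(KOH), y = n(KCl).
Titrant: 1x = 2.382 × 10^-3;  mass: 56.11x + 74.55y = 0.2640
Solving, x = 2.382 × 10^-3 mol, y = 1.749 × 10^-3 mol
mass of KOH = 2.382 × 10^-3 × 56.11 = 0.1336 g
% KOH = 0.1336 / 0.2640 × 100 = 50.62 %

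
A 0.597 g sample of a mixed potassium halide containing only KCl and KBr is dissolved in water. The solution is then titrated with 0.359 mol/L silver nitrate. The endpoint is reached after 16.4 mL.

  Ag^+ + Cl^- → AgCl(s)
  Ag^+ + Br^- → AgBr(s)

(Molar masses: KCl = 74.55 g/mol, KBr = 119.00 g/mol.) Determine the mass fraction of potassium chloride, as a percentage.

n(AgNO3) = 0.0164 × 0.359 = 5.89 × 10^-3 mol
Let x = n(KCl), y = n(KBr).
Titrant: 1x + 1y = 5.89 × 10^-3;  mass: 74.55x + 119.00y = 0.597
Solving, x = 2.33 × 10^-3 mol, y = 3.56 × 10^-3 mol
mass of KCl = 2.33 × 10^-3 × 74.55 = 0.174 g
% KCl = 0.174 / 0.597 × 100 = 29.1 %

29.1 %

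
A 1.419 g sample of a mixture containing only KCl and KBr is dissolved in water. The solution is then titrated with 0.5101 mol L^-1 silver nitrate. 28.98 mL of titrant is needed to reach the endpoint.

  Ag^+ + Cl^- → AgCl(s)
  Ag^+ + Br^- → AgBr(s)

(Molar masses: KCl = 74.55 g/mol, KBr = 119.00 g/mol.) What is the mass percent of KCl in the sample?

n(AgNO3) = 0.02898 × 0.5101 = 0.01478 mol
Let x = n(KCl), y = n(KBr).
Titrant: 1x + 1y = 0.01478;  mass: 74.55x + 119.00y = 1.419
Solving, x = 7.652 × 10^-3 mol, y = 7.130 × 10^-3 mol
mass of KCl = 7.652 × 10^-3 × 74.55 = 0.5705 g
% KCl = 0.5705 / 1.419 × 100 = 40.20 %

40.20 %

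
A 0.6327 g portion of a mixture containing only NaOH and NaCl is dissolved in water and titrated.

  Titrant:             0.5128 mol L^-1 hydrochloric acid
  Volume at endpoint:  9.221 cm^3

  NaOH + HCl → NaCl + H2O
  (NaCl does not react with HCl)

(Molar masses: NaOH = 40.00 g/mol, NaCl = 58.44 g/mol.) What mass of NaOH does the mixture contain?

0.1891 g

n(HCl) = 0.009221 × 0.5128 = 4.729 × 10^-3 mol
Let x = n(NaOH), y = n(NaCl).
Titrant: 1x = 4.729 × 10^-3;  mass: 40.00x + 58.44y = 0.6327
Solving, x = 4.729 × 10^-3 mol, y = 7.590 × 10^-3 mol
mass of NaOH = 4.729 × 10^-3 × 40.00 = 0.1891 g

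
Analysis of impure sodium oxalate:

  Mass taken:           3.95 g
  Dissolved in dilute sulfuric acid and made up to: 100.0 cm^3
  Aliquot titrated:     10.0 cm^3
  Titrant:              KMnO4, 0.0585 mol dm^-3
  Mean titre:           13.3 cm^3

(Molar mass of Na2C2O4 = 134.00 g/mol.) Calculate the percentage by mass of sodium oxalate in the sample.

66.0 %

2 MnO4^- + 5 C2O4^2- + 16 H^+ → 2 Mn^2+ + 10 CO2 + 8 H2O
n(KMnO4) per titration = 0.0133 × 0.0585 = 7.78 × 10^-4 mol
From the 5:2 ratio, n(Na2C2O4) in each aliquot = 5/2 × 7.78 × 10^-4 = 1.95 × 10^-3 mol
n(Na2C2O4) in the whole flask = 1.95 × 10^-3 × 100.0/10.0 = 0.0195 mol
mass of Na2C2O4 = 0.0195 × 134.00 = 2.61 g
% Na2C2O4 = 2.61 / 3.95 × 100 = 66.0 %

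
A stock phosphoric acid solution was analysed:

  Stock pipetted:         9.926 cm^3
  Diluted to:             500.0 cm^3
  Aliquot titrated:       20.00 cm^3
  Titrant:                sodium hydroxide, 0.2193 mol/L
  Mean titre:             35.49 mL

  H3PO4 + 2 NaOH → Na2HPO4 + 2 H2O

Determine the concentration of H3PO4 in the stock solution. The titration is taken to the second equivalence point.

n(NaOH) = 0.03549 × 0.2193 = 7.783 × 10^-3 mol
From the 1:2 ratio, n(H3PO4) in the aliquot = 1/2 × 7.783 × 10^-3 = 3.891 × 10^-3 mol
[H3PO4]_dilute = 3.891 × 10^-3 / 0.02000 = 0.1946 mol/L
Dilution factor = 500.0 / 9.926 = 50.37
[H3PO4]_stock = 0.1946 × 50.37 = 9.801 mol/L

9.801 mol/L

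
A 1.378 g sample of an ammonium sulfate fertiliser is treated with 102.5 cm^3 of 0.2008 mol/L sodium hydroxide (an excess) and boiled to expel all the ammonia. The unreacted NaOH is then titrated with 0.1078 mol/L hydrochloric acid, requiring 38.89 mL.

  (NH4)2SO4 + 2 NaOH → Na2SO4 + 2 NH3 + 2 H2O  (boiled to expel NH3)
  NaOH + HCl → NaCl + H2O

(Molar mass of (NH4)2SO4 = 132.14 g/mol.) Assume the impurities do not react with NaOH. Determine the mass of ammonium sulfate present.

1.083 g

n(NaOH) added = 0.1025 × 0.2008 = 0.02058 mol
n(HCl) used in back-titration = 0.03889 × 0.1078 = 4.192 × 10^-3 mol
n(NaOH) left over = 4.192 × 10^-3 mol (1:1 ratio)
n(NaOH) consumed by analyte = 0.02058 − 4.192 × 10^-3 = 0.01639 mol
From the 1:2 ratio, n((NH4)2SO4) = 1/2 × 0.01639 = 8.195 × 10^-3 mol
mass of (NH4)2SO4 = 8.195 × 10^-3 × 132.14 = 1.083 g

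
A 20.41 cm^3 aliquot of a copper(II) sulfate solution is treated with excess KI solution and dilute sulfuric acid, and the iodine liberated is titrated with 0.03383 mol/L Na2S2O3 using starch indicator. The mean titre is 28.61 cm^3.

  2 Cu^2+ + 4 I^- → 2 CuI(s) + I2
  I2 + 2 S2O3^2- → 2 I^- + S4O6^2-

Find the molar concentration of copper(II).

n(S2O3^2-) = 0.02861 × 0.03383 = 9.679 × 10^-4 mol
n(I2) = n(S2O3^2-)/2 = 4.839 × 10^-4 mol
From the 2:1 ratio, n(Cu2+) in the aliquot = 2/1 × 4.839 × 10^-4 = 9.679 × 10^-4 mol
[Cu2+] = 9.679 × 10^-4 / 0.02041 = 0.04742 mol/L

0.04742 mol/L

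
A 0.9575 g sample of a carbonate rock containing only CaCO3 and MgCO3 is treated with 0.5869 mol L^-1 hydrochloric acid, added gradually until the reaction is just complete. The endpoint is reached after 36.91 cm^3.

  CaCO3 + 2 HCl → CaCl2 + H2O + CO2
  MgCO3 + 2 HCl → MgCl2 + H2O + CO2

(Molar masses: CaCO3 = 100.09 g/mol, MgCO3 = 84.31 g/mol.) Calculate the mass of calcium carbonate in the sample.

0.2811 g

n(HCl) = 0.03691 × 0.5869 = 0.02166 mol
Let x = n(CaCO3), y = n(MgCO3).
Titrant: 2x + 2y = 0.02166;  mass: 100.09x + 84.31y = 0.9575
Solving, x = 2.809 × 10^-3 mol, y = 8.023 × 10^-3 mol
mass of CaCO3 = 2.809 × 10^-3 × 100.09 = 0.2811 g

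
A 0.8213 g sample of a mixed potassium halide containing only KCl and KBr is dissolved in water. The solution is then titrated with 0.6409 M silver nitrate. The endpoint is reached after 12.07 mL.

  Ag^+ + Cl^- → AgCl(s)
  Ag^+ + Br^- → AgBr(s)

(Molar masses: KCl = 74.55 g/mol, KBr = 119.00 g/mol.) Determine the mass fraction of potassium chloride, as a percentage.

n(AgNO3) = 0.01207 × 0.6409 = 7.736 × 10^-3 mol
Let x = n(KCl), y = n(KBr).
Titrant: 1x + 1y = 7.736 × 10^-3;  mass: 74.55x + 119.00y = 0.8213
Solving, x = 2.233 × 10^-3 mol, y = 5.503 × 10^-3 mol
mass of KCl = 2.233 × 10^-3 × 74.55 = 0.1664 g
% KCl = 0.1664 / 0.8213 × 100 = 20.27 %

20.27 %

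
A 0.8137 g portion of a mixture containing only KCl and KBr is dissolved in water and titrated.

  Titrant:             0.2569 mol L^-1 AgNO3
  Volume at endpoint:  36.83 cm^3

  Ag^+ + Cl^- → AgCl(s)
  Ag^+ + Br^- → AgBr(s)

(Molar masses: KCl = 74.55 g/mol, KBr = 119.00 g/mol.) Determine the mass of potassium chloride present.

0.5237 g

n(AgNO3) = 0.03683 × 0.2569 = 9.462 × 10^-3 mol
Let x = n(KCl), y = n(KBr).
Titrant: 1x + 1y = 9.462 × 10^-3;  mass: 74.55x + 119.00y = 0.8137
Solving, x = 7.024 × 10^-3 mol, y = 2.437 × 10^-3 mol
mass of KCl = 7.024 × 10^-3 × 74.55 = 0.5237 g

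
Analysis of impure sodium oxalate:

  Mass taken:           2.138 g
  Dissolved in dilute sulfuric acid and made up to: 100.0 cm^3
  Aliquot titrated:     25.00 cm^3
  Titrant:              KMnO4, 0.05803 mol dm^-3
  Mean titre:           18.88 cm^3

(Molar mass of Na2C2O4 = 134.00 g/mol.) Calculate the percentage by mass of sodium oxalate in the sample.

68.67 %

2 MnO4^- + 5 C2O4^2- + 16 H^+ → 2 Mn^2+ + 10 CO2 + 8 H2O
n(KMnO4) per titration = 0.01888 × 0.05803 = 1.096 × 10^-3 mol
From the 5:2 ratio, n(Na2C2O4) in each aliquot = 5/2 × 1.096 × 10^-3 = 2.739 × 10^-3 mol
n(Na2C2O4) in the whole flask = 2.739 × 10^-3 × 100.0/25.00 = 0.01096 mol
mass of Na2C2O4 = 0.01096 × 134.00 = 1.468 g
% Na2C2O4 = 1.468 / 2.138 × 100 = 68.67 %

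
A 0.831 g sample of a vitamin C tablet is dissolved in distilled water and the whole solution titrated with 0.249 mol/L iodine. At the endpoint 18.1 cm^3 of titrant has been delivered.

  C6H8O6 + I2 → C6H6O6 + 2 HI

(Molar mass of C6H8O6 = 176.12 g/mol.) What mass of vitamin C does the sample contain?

0.794 g

n(I2) = 0.0181 L × 0.249 mol/L = 4.51 × 10^-3 mol
n(C6H8O6) = 4.51 × 10^-3 mol (1:1 ratio)
mass of C6H8O6 = 4.51 × 10^-3 × 176.12 g/mol = 0.794 g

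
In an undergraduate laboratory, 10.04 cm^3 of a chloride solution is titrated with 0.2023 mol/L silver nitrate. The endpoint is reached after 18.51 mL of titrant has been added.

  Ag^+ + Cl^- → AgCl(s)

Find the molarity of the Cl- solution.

0.3730 mol/L

n(AgNO3) = 0.01851 L × 0.2023 mol/L = 3.745 × 10^-3 mol
n(Cl-) = 3.745 × 10^-3 mol (1:1 mole ratio)
[Cl-] = 3.745 × 10^-3 mol / 0.01004 L = 0.3730 mol/L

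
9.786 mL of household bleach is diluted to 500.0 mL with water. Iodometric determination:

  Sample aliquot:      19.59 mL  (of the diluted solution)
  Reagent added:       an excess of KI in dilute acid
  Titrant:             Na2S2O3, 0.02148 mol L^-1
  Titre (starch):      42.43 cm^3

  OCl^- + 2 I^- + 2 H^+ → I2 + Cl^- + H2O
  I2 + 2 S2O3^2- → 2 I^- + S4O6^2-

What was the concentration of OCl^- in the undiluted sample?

n(S2O3^2-) = 0.04243 × 0.02148 = 9.114 × 10^-4 mol
n(I2) = n(S2O3^2-)/2 = 4.557 × 10^-4 mol
n(OCl^-) in the aliquot = 4.557 × 10^-4 mol (1:1 ratio)
[OCl^-]_dilute = 4.557 × 10^-4 / 0.01959 = 0.02326 mol/L
[OCl^-]_original = 0.02326 × 500.0/9.786 = 1.189 mol/L

1.189 mol/L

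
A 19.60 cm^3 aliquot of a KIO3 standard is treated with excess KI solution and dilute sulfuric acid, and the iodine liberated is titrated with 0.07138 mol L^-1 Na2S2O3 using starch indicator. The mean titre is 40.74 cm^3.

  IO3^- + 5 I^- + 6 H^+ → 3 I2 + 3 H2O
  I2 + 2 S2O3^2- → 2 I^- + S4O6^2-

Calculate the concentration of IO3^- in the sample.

0.02473 mol/L

n(S2O3^2-) = 0.04074 × 0.07138 = 2.908 × 10^-3 mol
n(I2) = n(S2O3^2-)/2 = 1.454 × 10^-3 mol
From the 1:3 ratio, n(IO3^-) in the aliquot = 1/3 × 1.454 × 10^-3 = 4.847 × 10^-4 mol
[IO3^-] = 4.847 × 10^-4 / 0.01960 = 0.02473 mol/L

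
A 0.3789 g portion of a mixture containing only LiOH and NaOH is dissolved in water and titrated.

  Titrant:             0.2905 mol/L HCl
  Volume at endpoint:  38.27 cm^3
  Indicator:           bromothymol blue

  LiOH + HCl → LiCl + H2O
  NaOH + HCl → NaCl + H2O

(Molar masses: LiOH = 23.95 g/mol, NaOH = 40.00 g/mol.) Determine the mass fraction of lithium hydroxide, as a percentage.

25.91 %

n(HCl) = 0.03827 × 0.2905 = 0.01112 mol
Let x = n(LiOH), y = n(NaOH).
Titrant: 1x + 1y = 0.01112;  mass: 23.95x + 40.00y = 0.3789
Solving, x = 4.100 × 10^-3 mol, y = 7.018 × 10^-3 mol
mass of LiOH = 4.100 × 10^-3 × 23.95 = 0.09818 g
% LiOH = 0.09818 / 0.3789 × 100 = 25.91 %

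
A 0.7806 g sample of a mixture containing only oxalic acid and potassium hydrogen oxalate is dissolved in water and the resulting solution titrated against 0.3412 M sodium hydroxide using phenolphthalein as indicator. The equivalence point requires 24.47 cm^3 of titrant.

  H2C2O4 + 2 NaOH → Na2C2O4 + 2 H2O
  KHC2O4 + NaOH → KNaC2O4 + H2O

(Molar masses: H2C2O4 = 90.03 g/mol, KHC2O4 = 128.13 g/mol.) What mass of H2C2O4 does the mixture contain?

n(NaOH) = 0.02447 × 0.3412 = 8.349 × 10^-3 mol
Let x = n(H2C2O4), y = n(KHC2O4).
Titrant: 2x + 1y = 8.349 × 10^-3;  mass: 90.03x + 128.13y = 0.7806
Solving, x = 1.740 × 10^-3 mol, y = 4.870 × 10^-3 mol
mass of H2C2O4 = 1.740 × 10^-3 × 90.03 = 0.1566 g

0.1566 g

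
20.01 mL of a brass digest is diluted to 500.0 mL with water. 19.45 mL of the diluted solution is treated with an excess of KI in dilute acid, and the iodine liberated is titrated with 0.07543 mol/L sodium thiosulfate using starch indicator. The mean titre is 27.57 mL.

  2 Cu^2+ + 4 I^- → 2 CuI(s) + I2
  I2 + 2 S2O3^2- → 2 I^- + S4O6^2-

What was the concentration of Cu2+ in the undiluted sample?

n(S2O3^2-) = 0.02757 × 0.07543 = 2.080 × 10^-3 mol
n(I2) = n(S2O3^2-)/2 = 1.040 × 10^-3 mol
From the 2:1 ratio, n(Cu2+) in the aliquot = 2/1 × 1.040 × 10^-3 = 2.080 × 10^-3 mol
[Cu2+]_dilute = 2.080 × 10^-3 / 0.01945 = 0.1069 mol/L
[Cu2+]_original = 0.1069 × 500.0/20.01 = 2.672 mol/L

2.672 mol/L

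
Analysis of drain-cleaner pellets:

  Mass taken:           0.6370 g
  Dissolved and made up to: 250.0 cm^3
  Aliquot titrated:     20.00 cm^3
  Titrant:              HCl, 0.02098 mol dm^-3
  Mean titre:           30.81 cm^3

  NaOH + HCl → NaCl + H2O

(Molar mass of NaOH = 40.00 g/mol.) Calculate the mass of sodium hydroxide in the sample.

n(HCl) per titration = 0.03081 × 0.02098 = 6.464 × 10^-4 mol
n(NaOH) in each aliquot = 6.464 × 10^-4 mol (1:1 ratio)
n(NaOH) in the whole flask = 6.464 × 10^-4 × 250.0/20.00 = 8.080 × 10^-3 mol
mass of NaOH = 8.080 × 10^-3 × 40.00 = 0.3232 g

0.3232 g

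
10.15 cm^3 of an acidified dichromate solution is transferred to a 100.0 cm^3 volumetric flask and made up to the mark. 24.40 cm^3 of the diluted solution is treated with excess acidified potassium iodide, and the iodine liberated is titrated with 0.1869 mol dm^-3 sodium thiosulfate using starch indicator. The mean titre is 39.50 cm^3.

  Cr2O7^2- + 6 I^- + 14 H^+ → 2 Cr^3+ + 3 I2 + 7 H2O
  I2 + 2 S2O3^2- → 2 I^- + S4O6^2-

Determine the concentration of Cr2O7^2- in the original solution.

0.4968 mol/L

n(S2O3^2-) = 0.03950 × 0.1869 = 7.383 × 10^-3 mol
n(I2) = n(S2O3^2-)/2 = 3.691 × 10^-3 mol
From the 1:3 ratio, n(Cr2O7^2-) in the aliquot = 1/3 × 3.691 × 10^-3 = 1.230 × 10^-3 mol
[Cr2O7^2-]_dilute = 1.230 × 10^-3 / 0.02440 = 0.05043 mol/L
[Cr2O7^2-]_original = 0.05043 × 100.0/10.15 = 0.4968 mol/L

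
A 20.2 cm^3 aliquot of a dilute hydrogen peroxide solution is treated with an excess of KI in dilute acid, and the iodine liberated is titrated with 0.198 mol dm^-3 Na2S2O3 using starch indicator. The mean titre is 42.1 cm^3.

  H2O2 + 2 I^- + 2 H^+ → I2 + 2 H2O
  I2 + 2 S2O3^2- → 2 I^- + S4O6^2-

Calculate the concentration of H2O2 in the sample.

0.206 mol/L

n(S2O3^2-) = 0.0421 × 0.198 = 8.34 × 10^-3 mol
n(I2) = n(S2O3^2-)/2 = 4.17 × 10^-3 mol
n(H2O2) in the aliquot = 4.17 × 10^-3 mol (1:1 ratio)
[H2O2] = 4.17 × 10^-3 / 0.0202 = 0.206 mol/L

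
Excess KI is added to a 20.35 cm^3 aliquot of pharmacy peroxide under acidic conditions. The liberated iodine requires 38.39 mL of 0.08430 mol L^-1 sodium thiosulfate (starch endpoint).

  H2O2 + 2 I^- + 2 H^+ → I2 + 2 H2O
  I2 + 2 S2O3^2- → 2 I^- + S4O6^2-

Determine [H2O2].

n(S2O3^2-) = 0.03839 × 0.08430 = 3.236 × 10^-3 mol
n(I2) = n(S2O3^2-)/2 = 1.618 × 10^-3 mol
n(H2O2) in the aliquot = 1.618 × 10^-3 mol (1:1 ratio)
[H2O2] = 1.618 × 10^-3 / 0.02035 = 0.07952 mol/L

0.07952 mol/L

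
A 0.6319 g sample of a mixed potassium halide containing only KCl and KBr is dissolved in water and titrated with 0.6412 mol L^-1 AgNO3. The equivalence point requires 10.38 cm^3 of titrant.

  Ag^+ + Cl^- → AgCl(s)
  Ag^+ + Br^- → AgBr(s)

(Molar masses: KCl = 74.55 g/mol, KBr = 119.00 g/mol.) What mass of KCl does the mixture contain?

n(AgNO3) = 0.01038 × 0.6412 = 6.656 × 10^-3 mol
Let x = n(KCl), y = n(KBr).
Titrant: 1x + 1y = 6.656 × 10^-3;  mass: 74.55x + 119.00y = 0.6319
Solving, x = 3.602 × 10^-3 mol, y = 3.053 × 10^-3 mol
mass of KCl = 3.602 × 10^-3 × 74.55 = 0.2686 g

0.2686 g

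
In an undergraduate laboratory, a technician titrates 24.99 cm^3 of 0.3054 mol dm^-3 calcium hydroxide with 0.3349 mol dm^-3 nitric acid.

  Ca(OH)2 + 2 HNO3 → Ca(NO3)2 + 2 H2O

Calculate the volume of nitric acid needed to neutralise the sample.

45.58 mL

n(Ca(OH)2) = 0.02499 L × 0.3054 mol/L = 7.632 × 10^-3 mol
From the 2:1 stoichiometry, n(HNO3) = 2/1 × 7.632 × 10^-3 = 0.01526 mol
V(HNO3) = 0.01526 mol / 0.3349 mol/L = 0.04558 L = 45.58 mL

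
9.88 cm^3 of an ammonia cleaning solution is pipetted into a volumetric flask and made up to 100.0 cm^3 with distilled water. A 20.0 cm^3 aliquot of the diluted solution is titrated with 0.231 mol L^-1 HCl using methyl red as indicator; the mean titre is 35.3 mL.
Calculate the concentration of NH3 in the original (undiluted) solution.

NH3 + HCl → NH4Cl
n(HCl) = 0.0353 × 0.231 = 8.15 × 10^-3 mol
n(NH3) in the aliquot = 8.15 × 10^-3 mol (1:1 ratio)
[NH3]_dilute = 8.15 × 10^-3 / 0.0200 = 0.408 mol/L
Dilution factor = 100.0 / 9.88 = 10.12
[NH3]_stock = 0.408 × 10.12 = 4.13 mol/L

4.13 mol/L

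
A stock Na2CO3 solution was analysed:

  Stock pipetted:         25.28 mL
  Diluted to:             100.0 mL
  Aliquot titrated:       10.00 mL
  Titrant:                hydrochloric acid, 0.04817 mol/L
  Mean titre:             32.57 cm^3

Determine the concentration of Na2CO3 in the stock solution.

Na2CO3 + 2 HCl → 2 NaCl + H2O + CO2
n(HCl) = 0.03257 × 0.04817 = 1.569 × 10^-3 mol
From the 1:2 ratio, n(Na2CO3) in the aliquot = 1/2 × 1.569 × 10^-3 = 7.844 × 10^-4 mol
[Na2CO3]_dilute = 7.844 × 10^-4 / 0.01000 = 0.07844 mol/L
Dilution factor = 100.0 / 25.28 = 3.956
[Na2CO3]_stock = 0.07844 × 3.956 = 0.3103 mol/L

0.3103 mol/L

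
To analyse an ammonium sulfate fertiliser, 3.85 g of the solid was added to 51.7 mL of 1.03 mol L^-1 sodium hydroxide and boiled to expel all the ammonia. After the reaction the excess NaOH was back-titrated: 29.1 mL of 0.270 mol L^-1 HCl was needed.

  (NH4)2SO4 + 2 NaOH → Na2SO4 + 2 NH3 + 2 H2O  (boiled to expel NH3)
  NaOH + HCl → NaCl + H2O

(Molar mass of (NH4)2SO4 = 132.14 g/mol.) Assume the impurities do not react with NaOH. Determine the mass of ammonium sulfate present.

3.00 g

n(NaOH) added = 0.0517 × 1.03 = 0.0533 mol
n(HCl) used in back-titration = 0.0291 × 0.270 = 7.86 × 10^-3 mol
n(NaOH) left over = 7.86 × 10^-3 mol (1:1 ratio)
n(NaOH) consumed by analyte = 0.0533 − 7.86 × 10^-3 = 0.0454 mol
From the 1:2 ratio, n((NH4)2SO4) = 1/2 × 0.0454 = 0.0227 mol
mass of (NH4)2SO4 = 0.0227 × 132.14 = 3.00 g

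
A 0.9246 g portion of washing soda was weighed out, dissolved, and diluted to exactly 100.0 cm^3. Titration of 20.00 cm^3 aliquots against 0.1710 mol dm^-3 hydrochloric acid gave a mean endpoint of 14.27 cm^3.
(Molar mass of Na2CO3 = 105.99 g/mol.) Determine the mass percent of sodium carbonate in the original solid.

69.93 %

Na2CO3 + 2 HCl → 2 NaCl + H2O + CO2
n(HCl) per titration = 0.01427 × 0.1710 = 2.440 × 10^-3 mol
From the 1:2 ratio, n(Na2CO3) in each aliquot = 1/2 × 2.440 × 10^-3 = 1.220 × 10^-3 mol
n(Na2CO3) in the whole flask = 1.220 × 10^-3 × 100.0/20.00 = 6.100 × 10^-3 mol
mass of Na2CO3 = 6.100 × 10^-3 × 105.99 = 0.6466 g
% Na2CO3 = 0.6466 / 0.9246 × 100 = 69.93 %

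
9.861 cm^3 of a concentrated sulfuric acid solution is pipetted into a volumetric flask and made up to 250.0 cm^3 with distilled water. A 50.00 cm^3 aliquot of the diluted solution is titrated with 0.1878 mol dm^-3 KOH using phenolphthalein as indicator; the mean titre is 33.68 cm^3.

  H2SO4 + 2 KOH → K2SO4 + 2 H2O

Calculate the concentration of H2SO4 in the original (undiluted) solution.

1.604 mol/L

n(KOH) = 0.03368 × 0.1878 = 6.325 × 10^-3 mol
From the 1:2 ratio, n(H2SO4) in the aliquot = 1/2 × 6.325 × 10^-3 = 3.163 × 10^-3 mol
[H2SO4]_dilute = 3.163 × 10^-3 / 0.05000 = 0.06325 mol/L
Dilution factor = 250.0 / 9.861 = 25.35
[H2SO4]_stock = 0.06325 × 25.35 = 1.604 mol/L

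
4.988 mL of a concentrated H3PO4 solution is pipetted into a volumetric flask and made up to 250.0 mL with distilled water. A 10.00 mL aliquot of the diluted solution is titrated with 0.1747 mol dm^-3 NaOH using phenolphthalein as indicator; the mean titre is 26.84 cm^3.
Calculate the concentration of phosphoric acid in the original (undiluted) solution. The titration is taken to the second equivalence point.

H3PO4 + 2 NaOH → Na2HPO4 + 2 H2O
n(NaOH) = 0.02684 × 0.1747 = 4.689 × 10^-3 mol
From the 1:2 ratio, n(H3PO4) in the aliquot = 1/2 × 4.689 × 10^-3 = 2.344 × 10^-3 mol
[H3PO4]_dilute = 2.344 × 10^-3 / 0.01000 = 0.2344 mol/L
Dilution factor = 250.0 / 4.988 = 50.12
[H3PO4]_stock = 0.2344 × 50.12 = 11.75 mol/L

11.75 mol/L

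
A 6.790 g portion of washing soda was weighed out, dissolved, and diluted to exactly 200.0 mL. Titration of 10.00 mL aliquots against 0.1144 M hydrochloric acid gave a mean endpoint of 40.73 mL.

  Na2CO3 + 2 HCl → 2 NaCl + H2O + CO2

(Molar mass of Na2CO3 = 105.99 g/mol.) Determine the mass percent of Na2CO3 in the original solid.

n(HCl) per titration = 0.04073 × 0.1144 = 4.660 × 10^-3 mol
From the 1:2 ratio, n(Na2CO3) in each aliquot = 1/2 × 4.660 × 10^-3 = 2.330 × 10^-3 mol
n(Na2CO3) in the whole flask = 2.330 × 10^-3 × 200.0/10.00 = 0.04660 mol
mass of Na2CO3 = 0.04660 × 105.99 = 4.939 g
% Na2CO3 = 4.939 / 6.790 × 100 = 72.73 %

72.73 %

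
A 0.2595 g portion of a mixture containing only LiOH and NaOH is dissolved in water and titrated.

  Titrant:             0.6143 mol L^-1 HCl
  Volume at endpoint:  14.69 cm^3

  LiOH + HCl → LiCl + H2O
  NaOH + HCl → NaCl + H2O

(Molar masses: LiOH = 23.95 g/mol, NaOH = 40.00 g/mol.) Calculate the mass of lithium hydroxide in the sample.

0.1514 g

n(HCl) = 0.01469 × 0.6143 = 9.024 × 10^-3 mol
Let x = n(LiOH), y = n(NaOH).
Titrant: 1x + 1y = 9.024 × 10^-3;  mass: 23.95x + 40.00y = 0.2595
Solving, x = 6.322 × 10^-3 mol, y = 2.702 × 10^-3 mol
mass of LiOH = 6.322 × 10^-3 × 23.95 = 0.1514 g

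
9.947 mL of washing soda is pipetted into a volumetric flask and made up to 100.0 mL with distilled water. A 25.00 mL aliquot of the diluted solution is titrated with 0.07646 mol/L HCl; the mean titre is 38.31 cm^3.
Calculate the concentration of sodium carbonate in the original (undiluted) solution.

0.5890 mol/L

Na2CO3 + 2 HCl → 2 NaCl + H2O + CO2
n(HCl) = 0.03831 × 0.07646 = 2.929 × 10^-3 mol
From the 1:2 ratio, n(Na2CO3) in the aliquot = 1/2 × 2.929 × 10^-3 = 1.465 × 10^-3 mol
[Na2CO3]_dilute = 1.465 × 10^-3 / 0.02500 = 0.05858 mol/L
Dilution factor = 100.0 / 9.947 = 10.05
[Na2CO3]_stock = 0.05858 × 10.05 = 0.5890 mol/L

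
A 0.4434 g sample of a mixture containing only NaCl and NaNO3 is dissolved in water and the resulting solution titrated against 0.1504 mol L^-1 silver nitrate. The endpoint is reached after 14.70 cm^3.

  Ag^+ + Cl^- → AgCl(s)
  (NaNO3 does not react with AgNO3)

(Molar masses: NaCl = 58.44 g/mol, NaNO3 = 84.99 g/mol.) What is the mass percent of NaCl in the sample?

n(AgNO3) = 0.01470 × 0.1504 = 2.211 × 10^-3 mol
Let x = n(NaCl), y = n(NaNO3).
Titrant: 1x = 2.211 × 10^-3;  mass: 58.44x + 84.99y = 0.4434
Solving, x = 2.211 × 10^-3 mol, y = 3.697 × 10^-3 mol
mass of NaCl = 2.211 × 10^-3 × 58.44 = 0.1292 g
% NaCl = 0.1292 / 0.4434 × 100 = 29.14 %

29.14 %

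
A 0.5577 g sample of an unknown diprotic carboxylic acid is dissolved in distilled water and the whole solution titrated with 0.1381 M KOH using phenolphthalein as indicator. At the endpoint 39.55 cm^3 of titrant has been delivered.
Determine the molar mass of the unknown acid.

n(KOH) = 0.03955 L × 0.1381 mol/L = 5.462 × 10^-3 mol
From the 1:2 ratio, n(H2A) = 1/2 × 5.462 × 10^-3 = 2.731 × 10^-3 mol
M = m / n = 0.5577 g / 2.731 × 10^-3 mol = 204.2 g/mol

204.2 g/mol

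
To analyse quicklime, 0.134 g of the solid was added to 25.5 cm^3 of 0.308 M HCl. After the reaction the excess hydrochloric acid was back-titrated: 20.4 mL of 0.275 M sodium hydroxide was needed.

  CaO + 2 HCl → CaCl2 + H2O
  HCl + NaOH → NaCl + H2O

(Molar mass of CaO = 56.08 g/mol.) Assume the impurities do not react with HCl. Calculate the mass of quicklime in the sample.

n(HCl) added = 0.0255 × 0.308 = 7.85 × 10^-3 mol
n(NaOH) used in back-titration = 0.0204 × 0.275 = 5.61 × 10^-3 mol
n(HCl) left over = 5.61 × 10^-3 mol (1:1 ratio)
n(HCl) consumed by analyte = 7.85 × 10^-3 − 5.61 × 10^-3 = 2.24 × 10^-3 mol
From the 1:2 ratio, n(CaO) = 1/2 × 2.24 × 10^-3 = 1.12 × 10^-3 mol
mass of CaO = 1.12 × 10^-3 × 56.08 = 0.0629 g

0.0629 g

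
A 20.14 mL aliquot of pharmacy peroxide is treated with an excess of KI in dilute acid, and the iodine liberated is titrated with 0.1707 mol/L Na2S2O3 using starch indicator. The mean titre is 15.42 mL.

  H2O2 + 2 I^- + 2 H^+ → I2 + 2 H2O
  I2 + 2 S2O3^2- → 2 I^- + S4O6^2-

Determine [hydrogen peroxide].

0.06535 mol/L

n(S2O3^2-) = 0.01542 × 0.1707 = 2.632 × 10^-3 mol
n(I2) = n(S2O3^2-)/2 = 1.316 × 10^-3 mol
n(H2O2) in the aliquot = 1.316 × 10^-3 mol (1:1 ratio)
[H2O2] = 1.316 × 10^-3 / 0.02014 = 0.06535 mol/L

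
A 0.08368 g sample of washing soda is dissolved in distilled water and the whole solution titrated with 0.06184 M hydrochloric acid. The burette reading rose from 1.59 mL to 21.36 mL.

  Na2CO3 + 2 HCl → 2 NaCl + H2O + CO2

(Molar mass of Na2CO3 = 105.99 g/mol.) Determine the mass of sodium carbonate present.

n(HCl) = 0.01977 L × 0.06184 mol/L = 1.223 × 10^-3 mol
From the 1:2 ratio, n(Na2CO3) = 1/2 × 1.223 × 10^-3 = 6.113 × 10^-4 mol
mass of Na2CO3 = 6.113 × 10^-4 × 105.99 g/mol = 0.06479 g

0.06479 g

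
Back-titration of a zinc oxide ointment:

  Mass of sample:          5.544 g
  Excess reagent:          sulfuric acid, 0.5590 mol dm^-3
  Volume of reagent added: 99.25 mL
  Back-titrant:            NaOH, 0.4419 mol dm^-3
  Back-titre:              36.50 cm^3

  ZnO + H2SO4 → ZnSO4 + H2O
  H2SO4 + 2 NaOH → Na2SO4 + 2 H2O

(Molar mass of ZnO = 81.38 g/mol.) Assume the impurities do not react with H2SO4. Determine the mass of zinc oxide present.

n(H2SO4) added = 0.09925 × 0.5590 = 0.05548 mol
n(NaOH) used in back-titration = 0.03650 × 0.4419 = 0.01613 mol
From the 1:2 ratio, n(H2SO4) left over = 1/2 × 0.01613 = 8.065 × 10^-3 mol
n(H2SO4) consumed by analyte = 0.05548 − 8.065 × 10^-3 = 0.04742 mol
n(ZnO) = 0.04742 mol (1:1 ratio)
mass of ZnO = 0.04742 × 81.38 = 3.859 g

3.859 g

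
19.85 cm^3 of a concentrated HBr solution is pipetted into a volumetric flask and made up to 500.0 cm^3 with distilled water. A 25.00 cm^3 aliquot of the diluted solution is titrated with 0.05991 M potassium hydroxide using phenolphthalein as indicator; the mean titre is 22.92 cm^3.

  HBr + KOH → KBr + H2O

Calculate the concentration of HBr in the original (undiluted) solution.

1.384 M

n(KOH) = 0.02292 × 0.05991 = 1.373 × 10^-3 mol
n(HBr) in the aliquot = 1.373 × 10^-3 mol (1:1 ratio)
[HBr]_dilute = 1.373 × 10^-3 / 0.02500 = 0.05493 mol/L
Dilution factor = 500.0 / 19.85 = 25.19
[HBr]_stock = 0.05493 × 25.19 = 1.384 mol/L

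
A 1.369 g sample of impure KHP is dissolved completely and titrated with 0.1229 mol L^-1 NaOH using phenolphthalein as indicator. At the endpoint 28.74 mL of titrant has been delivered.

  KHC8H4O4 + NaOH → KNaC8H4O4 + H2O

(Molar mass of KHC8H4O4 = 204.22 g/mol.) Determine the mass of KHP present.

n(NaOH) = 0.02874 L × 0.1229 mol/L = 3.532 × 10^-3 mol
n(KHC8H4O4) = 3.532 × 10^-3 mol (1:1 ratio)
mass of KHC8H4O4 = 3.532 × 10^-3 × 204.22 g/mol = 0.7213 g

0.7213 g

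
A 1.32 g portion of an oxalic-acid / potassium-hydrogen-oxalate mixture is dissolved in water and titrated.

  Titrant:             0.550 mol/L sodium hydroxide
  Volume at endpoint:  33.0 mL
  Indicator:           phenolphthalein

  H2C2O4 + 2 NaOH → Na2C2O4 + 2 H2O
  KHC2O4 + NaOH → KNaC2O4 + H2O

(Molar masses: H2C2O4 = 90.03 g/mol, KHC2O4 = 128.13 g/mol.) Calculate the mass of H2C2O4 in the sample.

0.545 g

n(NaOH) = 0.0330 × 0.550 = 0.0182 mol
Let x = n(H2C2O4), y = n(KHC2O4).
Titrant: 2x + 1y = 0.0182;  mass: 90.03x + 128.13y = 1.32
Solving, x = 6.05 × 10^-3 mol, y = 6.05 × 10^-3 mol
mass of H2C2O4 = 6.05 × 10^-3 × 90.03 = 0.545 g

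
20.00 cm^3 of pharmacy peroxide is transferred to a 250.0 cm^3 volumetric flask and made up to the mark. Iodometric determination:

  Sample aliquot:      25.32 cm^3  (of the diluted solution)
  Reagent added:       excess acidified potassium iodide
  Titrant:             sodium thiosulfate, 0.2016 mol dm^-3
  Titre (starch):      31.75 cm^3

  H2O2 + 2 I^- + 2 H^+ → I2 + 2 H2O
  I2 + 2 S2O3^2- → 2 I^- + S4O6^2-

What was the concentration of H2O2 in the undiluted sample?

n(S2O3^2-) = 0.03175 × 0.2016 = 6.401 × 10^-3 mol
n(I2) = n(S2O3^2-)/2 = 3.200 × 10^-3 mol
n(H2O2) in the aliquot = 3.200 × 10^-3 mol (1:1 ratio)
[H2O2]_dilute = 3.200 × 10^-3 / 0.02532 = 0.1264 mol/L
[H2O2]_original = 0.1264 × 250.0/20.00 = 1.580 mol/L

1.580 mol/L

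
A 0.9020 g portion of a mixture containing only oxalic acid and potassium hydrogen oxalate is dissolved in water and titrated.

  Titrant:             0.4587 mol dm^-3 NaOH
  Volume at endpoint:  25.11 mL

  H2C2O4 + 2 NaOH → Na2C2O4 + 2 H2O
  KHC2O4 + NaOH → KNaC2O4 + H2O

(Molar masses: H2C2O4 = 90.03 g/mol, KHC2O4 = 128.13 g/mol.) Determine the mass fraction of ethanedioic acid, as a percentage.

34.45 %

n(NaOH) = 0.02511 × 0.4587 = 0.01152 mol
Let x = n(H2C2O4), y = n(KHC2O4).
Titrant: 2x + 1y = 0.01152;  mass: 90.03x + 128.13y = 0.9020
Solving, x = 3.452 × 10^-3 mol, y = 4.614 × 10^-3 mol
mass of H2C2O4 = 3.452 × 10^-3 × 90.03 = 0.3108 g
% H2C2O4 = 0.3108 / 0.9020 × 100 = 34.45 %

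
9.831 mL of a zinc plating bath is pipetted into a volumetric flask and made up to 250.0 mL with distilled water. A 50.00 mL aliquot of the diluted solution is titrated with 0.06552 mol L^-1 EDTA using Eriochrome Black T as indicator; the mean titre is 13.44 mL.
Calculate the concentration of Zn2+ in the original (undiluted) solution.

0.4479 mol/L

Zn^2+ + EDTA^4- → [Zn(EDTA)]^2-
n(EDTA) = 0.01344 × 0.06552 = 8.806 × 10^-4 mol
n(Zn2+) in the aliquot = 8.806 × 10^-4 mol (1:1 ratio)
[Zn2+]_dilute = 8.806 × 10^-4 / 0.05000 = 0.01761 mol/L
Dilution factor = 250.0 / 9.831 = 25.43
[Zn2+]_stock = 0.01761 × 25.43 = 0.4479 mol/L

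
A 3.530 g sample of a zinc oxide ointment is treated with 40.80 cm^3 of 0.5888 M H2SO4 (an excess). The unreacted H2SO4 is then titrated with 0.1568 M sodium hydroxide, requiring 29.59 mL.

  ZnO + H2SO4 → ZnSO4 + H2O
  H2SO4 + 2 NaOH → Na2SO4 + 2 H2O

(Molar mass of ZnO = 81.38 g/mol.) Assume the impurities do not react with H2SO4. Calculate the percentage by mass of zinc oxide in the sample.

50.03 %

n(H2SO4) added = 0.04080 × 0.5888 = 0.02402 mol
n(NaOH) used in back-titration = 0.02959 × 0.1568 = 4.640 × 10^-3 mol
From the 1:2 ratio, n(H2SO4) left over = 1/2 × 4.640 × 10^-3 = 2.320 × 10^-3 mol
n(H2SO4) consumed by analyte = 0.02402 − 2.320 × 10^-3 = 0.02170 mol
n(ZnO) = 0.02170 mol (1:1 ratio)
mass of ZnO = 0.02170 × 81.38 = 1.766 g
% ZnO = 1.766 / 3.530 × 100 = 50.03 %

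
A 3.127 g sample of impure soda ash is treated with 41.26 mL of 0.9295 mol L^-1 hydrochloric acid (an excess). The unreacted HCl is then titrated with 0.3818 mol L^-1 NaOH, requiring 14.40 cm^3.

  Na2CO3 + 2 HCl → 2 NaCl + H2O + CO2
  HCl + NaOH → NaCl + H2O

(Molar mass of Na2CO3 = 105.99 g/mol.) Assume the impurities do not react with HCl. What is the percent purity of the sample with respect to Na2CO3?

n(HCl) added = 0.04126 × 0.9295 = 0.03835 mol
n(NaOH) used in back-titration = 0.01440 × 0.3818 = 5.498 × 10^-3 mol
n(HCl) left over = 5.498 × 10^-3 mol (1:1 ratio)
n(HCl) consumed by analyte = 0.03835 − 5.498 × 10^-3 = 0.03285 mol
From the 1:2 ratio, n(Na2CO3) = 1/2 × 0.03285 = 0.01643 mol
mass of Na2CO3 = 0.01643 × 105.99 = 1.741 g
% Na2CO3 = 1.741 / 3.127 × 100 = 55.68 %

55.68 %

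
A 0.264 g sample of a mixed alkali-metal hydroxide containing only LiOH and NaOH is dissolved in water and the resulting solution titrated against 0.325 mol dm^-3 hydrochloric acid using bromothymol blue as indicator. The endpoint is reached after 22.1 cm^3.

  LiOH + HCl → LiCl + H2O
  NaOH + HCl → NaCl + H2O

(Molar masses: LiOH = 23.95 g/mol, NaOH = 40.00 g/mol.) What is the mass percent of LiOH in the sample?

13.2 %

n(HCl) = 0.0221 × 0.325 = 7.18 × 10^-3 mol
Let x = n(LiOH), y = n(NaOH).
Titrant: 1x + 1y = 7.18 × 10^-3;  mass: 23.95x + 40.00y = 0.264
Solving, x = 1.45 × 10^-3 mol, y = 5.73 × 10^-3 mol
mass of LiOH = 1.45 × 10^-3 × 23.95 = 0.0348 g
% LiOH = 0.0348 / 0.264 × 100 = 13.2 %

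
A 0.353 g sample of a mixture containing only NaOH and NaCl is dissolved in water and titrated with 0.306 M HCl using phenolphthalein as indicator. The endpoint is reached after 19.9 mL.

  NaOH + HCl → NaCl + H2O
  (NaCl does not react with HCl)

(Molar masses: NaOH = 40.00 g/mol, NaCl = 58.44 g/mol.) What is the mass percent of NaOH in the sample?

69.0 %

n(HCl) = 0.0199 × 0.306 = 6.09 × 10^-3 mol
Let x = n(NaOH), y = n(NaCl).
Titrant: 1x = 6.09 × 10^-3;  mass: 40.00x + 58.44y = 0.353
Solving, x = 6.09 × 10^-3 mol, y = 1.87 × 10^-3 mol
mass of NaOH = 6.09 × 10^-3 × 40.00 = 0.244 g
% NaOH = 0.244 / 0.353 × 100 = 69.0 %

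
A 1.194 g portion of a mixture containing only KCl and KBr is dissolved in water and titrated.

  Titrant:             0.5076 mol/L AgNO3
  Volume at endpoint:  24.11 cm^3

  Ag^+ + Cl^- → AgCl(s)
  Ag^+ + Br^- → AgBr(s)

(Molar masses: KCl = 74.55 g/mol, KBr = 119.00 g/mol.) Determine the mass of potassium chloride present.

0.4400 g

n(AgNO3) = 0.02411 × 0.5076 = 0.01224 mol
Let x = n(KCl), y = n(KBr).
Titrant: 1x + 1y = 0.01224;  mass: 74.55x + 119.00y = 1.194
Solving, x = 5.902 × 10^-3 mol, y = 6.336 × 10^-3 mol
mass of KCl = 5.902 × 10^-3 × 74.55 = 0.4400 g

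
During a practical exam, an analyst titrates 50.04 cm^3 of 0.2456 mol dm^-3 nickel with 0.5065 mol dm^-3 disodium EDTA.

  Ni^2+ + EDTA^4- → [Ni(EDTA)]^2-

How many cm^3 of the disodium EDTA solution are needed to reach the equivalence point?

24.26 mL

n(Ni2+) = 0.05004 L × 0.2456 mol/L = 0.01229 mol
n(EDTA) = 0.01229 mol (1:1 stoichiometry)
V(EDTA) = 0.01229 mol / 0.5065 mol/L = 0.02426 L = 24.26 mL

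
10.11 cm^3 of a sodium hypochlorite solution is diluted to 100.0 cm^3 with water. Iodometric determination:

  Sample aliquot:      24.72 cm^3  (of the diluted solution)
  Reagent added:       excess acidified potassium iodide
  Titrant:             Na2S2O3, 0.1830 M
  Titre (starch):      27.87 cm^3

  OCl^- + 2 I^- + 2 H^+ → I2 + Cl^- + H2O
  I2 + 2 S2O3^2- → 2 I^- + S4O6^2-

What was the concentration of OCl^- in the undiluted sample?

n(S2O3^2-) = 0.02787 × 0.1830 = 5.100 × 10^-3 mol
n(I2) = n(S2O3^2-)/2 = 2.550 × 10^-3 mol
n(OCl^-) in the aliquot = 2.550 × 10^-3 mol (1:1 ratio)
[OCl^-]_dilute = 2.550 × 10^-3 / 0.02472 = 0.1032 mol/L
[OCl^-]_original = 0.1032 × 100.0/10.11 = 1.020 mol/L

1.020 M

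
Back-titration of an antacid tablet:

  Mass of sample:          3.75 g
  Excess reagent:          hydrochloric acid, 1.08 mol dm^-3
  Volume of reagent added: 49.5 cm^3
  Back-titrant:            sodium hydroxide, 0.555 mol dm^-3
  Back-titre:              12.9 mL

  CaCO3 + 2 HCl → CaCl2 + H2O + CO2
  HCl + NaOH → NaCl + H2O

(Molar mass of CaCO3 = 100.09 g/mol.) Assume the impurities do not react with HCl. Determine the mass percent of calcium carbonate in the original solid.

61.8 %

n(HCl) added = 0.0495 × 1.08 = 0.0535 mol
n(NaOH) used in back-titration = 0.0129 × 0.555 = 7.16 × 10^-3 mol
n(HCl) left over = 7.16 × 10^-3 mol (1:1 ratio)
n(HCl) consumed by analyte = 0.0535 − 7.16 × 10^-3 = 0.0463 mol
From the 1:2 ratio, n(CaCO3) = 1/2 × 0.0463 = 0.0232 mol
mass of CaCO3 = 0.0232 × 100.09 = 2.32 g
% CaCO3 = 2.32 / 3.75 × 100 = 61.8 %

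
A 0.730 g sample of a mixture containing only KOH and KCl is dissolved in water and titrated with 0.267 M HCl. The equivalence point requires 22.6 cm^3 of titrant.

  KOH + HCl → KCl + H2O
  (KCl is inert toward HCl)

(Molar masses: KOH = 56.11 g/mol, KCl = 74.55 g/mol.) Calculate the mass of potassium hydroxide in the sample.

n(HCl) = 0.0226 × 0.267 = 6.03 × 10^-3 mol
Let x = n(KOH), y = n(KCl).
Titrant: 1x = 6.03 × 10^-3;  mass: 56.11x + 74.55y = 0.730
Solving, x = 6.03 × 10^-3 mol, y = 5.25 × 10^-3 mol
mass of KOH = 6.03 × 10^-3 × 56.11 = 0.339 g

0.339 g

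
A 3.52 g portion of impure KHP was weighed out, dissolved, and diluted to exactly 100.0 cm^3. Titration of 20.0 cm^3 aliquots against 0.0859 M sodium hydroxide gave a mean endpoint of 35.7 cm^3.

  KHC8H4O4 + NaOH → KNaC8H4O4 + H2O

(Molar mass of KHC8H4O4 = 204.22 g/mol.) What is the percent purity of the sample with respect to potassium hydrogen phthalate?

n(NaOH) per titration = 0.0357 × 0.0859 = 3.07 × 10^-3 mol
n(KHC8H4O4) in each aliquot = 3.07 × 10^-3 mol (1:1 ratio)
n(KHC8H4O4) in the whole flask = 3.07 × 10^-3 × 100.0/20.0 = 0.0153 mol
mass of KHC8H4O4 = 0.0153 × 204.22 = 3.13 g
% KHC8H4O4 = 3.13 / 3.52 × 100 = 89.0 %

89.0 %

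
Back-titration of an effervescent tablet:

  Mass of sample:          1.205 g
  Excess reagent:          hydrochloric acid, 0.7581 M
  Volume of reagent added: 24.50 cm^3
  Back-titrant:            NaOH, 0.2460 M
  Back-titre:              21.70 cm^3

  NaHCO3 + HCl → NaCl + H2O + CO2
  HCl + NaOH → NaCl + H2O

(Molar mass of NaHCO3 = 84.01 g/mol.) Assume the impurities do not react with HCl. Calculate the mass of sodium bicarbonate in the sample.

1.112 g

n(HCl) added = 0.02450 × 0.7581 = 0.01857 mol
n(NaOH) used in back-titration = 0.02170 × 0.2460 = 5.338 × 10^-3 mol
n(HCl) left over = 5.338 × 10^-3 mol (1:1 ratio)
n(HCl) consumed by analyte = 0.01857 − 5.338 × 10^-3 = 0.01324 mol
n(NaHCO3) = 0.01324 mol (1:1 ratio)
mass of NaHCO3 = 0.01324 × 84.01 = 1.112 g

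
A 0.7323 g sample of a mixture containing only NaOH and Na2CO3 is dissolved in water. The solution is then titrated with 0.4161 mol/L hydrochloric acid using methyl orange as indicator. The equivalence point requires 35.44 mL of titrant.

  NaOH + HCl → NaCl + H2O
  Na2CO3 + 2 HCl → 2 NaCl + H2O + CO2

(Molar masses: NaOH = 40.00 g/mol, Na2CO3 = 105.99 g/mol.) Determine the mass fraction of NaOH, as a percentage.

20.68 %

n(HCl) = 0.03544 × 0.4161 = 0.01475 mol
Let x = n(NaOH), y = n(Na2CO3).
Titrant: 1x + 2y = 0.01475;  mass: 40.00x + 105.99y = 0.7323
Solving, x = 3.786 × 10^-3 mol, y = 5.480 × 10^-3 mol
mass of NaOH = 3.786 × 10^-3 × 40.00 = 0.1514 g
% NaOH = 0.1514 / 0.7323 × 100 = 20.68 %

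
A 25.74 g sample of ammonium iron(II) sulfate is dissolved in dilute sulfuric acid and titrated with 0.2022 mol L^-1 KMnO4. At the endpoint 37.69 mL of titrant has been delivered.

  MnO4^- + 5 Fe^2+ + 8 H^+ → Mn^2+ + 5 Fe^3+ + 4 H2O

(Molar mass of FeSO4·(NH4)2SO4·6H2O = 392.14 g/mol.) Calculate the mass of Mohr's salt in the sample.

14.94 g

n(KMnO4) = 0.03769 L × 0.2022 mol/L = 7.621 × 10^-3 mol
From the 5:1 ratio, n(FeSO4·(NH4)2SO4·6H2O) = 5/1 × 7.621 × 10^-3 = 0.03810 mol
mass of FeSO4·(NH4)2SO4·6H2O = 0.03810 × 392.14 g/mol = 14.94 g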